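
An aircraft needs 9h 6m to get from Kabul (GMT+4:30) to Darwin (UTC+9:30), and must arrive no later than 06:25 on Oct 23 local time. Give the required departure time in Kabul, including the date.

Target arrival in UTC: 06:25 − 9:30 = 20:55 on Oct 22.
Subtract 9 hours 6 minutes → departure 11:49 UTC on Oct 22.
Kabul is UTC+4:30: 11:49 + 4:30 = 16:19 on Oct 22.

16:19 on Oct 22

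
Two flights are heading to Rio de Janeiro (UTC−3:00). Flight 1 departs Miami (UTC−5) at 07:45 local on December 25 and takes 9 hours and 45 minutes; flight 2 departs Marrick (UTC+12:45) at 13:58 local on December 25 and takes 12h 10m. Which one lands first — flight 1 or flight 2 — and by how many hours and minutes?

Flight 1 in UTC: 07:45 + 5:00 = 12:45 on Dec 25.
+9 hours and 45 minutes → arrive 22:30 UTC on Dec 25.
Flight 2 in UTC: 13:58 − 12:45 = 01:13 on Dec 25.
+12 hours and 10 minutes → arrive 13:23 UTC on Dec 25.
Flight 2 lands earlier by 9 hours 7 minutes.

the second, by 9 hours 7 minutes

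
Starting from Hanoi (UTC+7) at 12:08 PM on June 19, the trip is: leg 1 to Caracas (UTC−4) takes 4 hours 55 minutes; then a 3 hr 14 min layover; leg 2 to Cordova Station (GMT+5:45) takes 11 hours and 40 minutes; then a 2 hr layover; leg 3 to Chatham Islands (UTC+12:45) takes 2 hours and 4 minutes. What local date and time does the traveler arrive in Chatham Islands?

5:46 PM on Jun 20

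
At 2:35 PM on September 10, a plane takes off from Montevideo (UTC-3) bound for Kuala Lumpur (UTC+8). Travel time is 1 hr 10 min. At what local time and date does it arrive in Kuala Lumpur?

Convert departure to UTC: 2:35 PM + 3:00 = 5:35 PM UTC on Sep 10.
Add 1 hour 10 minutes travel time → 6:45 PM UTC.
Kuala Lumpur is UTC+8:00, so local arrival = 6:45 PM + 8:00 = 2:45 AM on Sep 11.

2:45 AM on September 11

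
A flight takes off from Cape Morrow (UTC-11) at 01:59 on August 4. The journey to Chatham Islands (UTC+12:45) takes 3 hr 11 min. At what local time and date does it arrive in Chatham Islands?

04:55 on Aug 5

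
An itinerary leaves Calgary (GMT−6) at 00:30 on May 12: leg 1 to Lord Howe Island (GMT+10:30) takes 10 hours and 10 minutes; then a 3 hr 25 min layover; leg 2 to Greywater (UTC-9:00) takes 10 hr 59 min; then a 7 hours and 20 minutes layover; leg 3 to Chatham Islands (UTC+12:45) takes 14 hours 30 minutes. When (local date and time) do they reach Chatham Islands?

17:39 on May 14

Convert departure to UTC: 00:30 + 6:00 = 06:30 UTC on May 12.
Add 10 hours 10 minutes leg 1 → 16:40 UTC.
Add 3 hours 25 minutes layover in Lord Howe Island → 20:05 UTC.
Add 10 hours and 59 minutes leg 2 → 07:04 UTC (May 13).
Add 7 hours and 20 minutes layover in Greywater → 14:24 UTC.
Add 14 hours and 30 minutes leg 3 → 04:54 UTC (May 14).
Chatham Islands is UTC+12:45, so local arrival = 04:54 + 12:45 = 17:39 on May 14.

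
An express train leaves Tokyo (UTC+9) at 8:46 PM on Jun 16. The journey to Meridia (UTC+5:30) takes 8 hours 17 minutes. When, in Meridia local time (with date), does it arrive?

1:33 AM on June 17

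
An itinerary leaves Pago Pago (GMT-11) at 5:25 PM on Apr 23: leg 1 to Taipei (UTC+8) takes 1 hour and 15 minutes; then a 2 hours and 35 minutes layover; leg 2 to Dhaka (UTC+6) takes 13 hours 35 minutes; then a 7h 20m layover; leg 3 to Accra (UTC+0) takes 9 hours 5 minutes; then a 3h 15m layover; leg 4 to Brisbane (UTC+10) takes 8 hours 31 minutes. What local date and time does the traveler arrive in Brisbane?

Convert departure to UTC: 5:25 PM + 11:00 = 4:25 AM UTC on Apr 24.
Add 1 hour 15 minutes leg 1 → 5:40 AM UTC.
Add 2 hours 35 minutes layover in Taipei → 8:15 AM UTC.
Add 13 hours and 35 minutes leg 2 → 9:50 PM UTC.
Add 7 hours 20 minutes layover in Dhaka → 5:10 AM UTC (Apr 25).
Add 9 hours 5 minutes leg 3 → 2:15 PM UTC.
Add 3 hours and 15 minutes layover in Accra → 5:30 PM UTC.
Add 8 hours and 31 minutes leg 4 → 2:01 AM UTC (Apr 26).
Brisbane is UTC+10:00, so local arrival = 2:01 AM + 10:00 = 12:01 PM on Apr 26.

12:01 PM on April 26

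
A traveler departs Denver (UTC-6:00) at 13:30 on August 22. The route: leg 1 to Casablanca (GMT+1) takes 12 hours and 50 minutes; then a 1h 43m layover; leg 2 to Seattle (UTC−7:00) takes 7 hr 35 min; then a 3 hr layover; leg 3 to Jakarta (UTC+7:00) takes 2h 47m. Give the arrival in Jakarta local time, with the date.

06:25 on Aug 24

Convert departure to UTC: 13:30 + 6:00 = 19:30 UTC on Aug 22.
Add 12 hours 50 minutes leg 1 → 08:20 UTC (Aug 23).
Add 1 hour and 43 minutes layover in Casablanca → 10:03 UTC.
Add 7 hours and 35 minutes leg 2 → 17:38 UTC.
Add 3 hours layover in Seattle → 20:38 UTC.
Add 2 hours 47 minutes leg 3 → 23:25 UTC.
Jakarta is UTC+7:00, so local arrival = 23:25 + 7:00 = 06:25 on Aug 24.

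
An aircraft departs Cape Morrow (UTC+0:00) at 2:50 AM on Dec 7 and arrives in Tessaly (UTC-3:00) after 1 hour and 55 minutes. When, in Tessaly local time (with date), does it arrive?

1:45 AM on December 7

Cape Morrow is at UTC+0, so departure is already 2:50 AM UTC on Dec 7.
Add 1 hour 55 minutes travel time → 4:45 AM UTC.
Tessaly is UTC−3:00, so local arrival = 4:45 AM − 3:00 = 1:45 AM on Dec 7.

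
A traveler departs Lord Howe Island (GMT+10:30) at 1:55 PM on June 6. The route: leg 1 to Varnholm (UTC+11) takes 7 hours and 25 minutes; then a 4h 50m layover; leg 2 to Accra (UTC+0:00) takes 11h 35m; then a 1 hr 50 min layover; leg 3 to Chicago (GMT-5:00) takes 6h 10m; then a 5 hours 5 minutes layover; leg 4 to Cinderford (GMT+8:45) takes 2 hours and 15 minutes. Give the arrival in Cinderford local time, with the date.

3:20 AM on June 8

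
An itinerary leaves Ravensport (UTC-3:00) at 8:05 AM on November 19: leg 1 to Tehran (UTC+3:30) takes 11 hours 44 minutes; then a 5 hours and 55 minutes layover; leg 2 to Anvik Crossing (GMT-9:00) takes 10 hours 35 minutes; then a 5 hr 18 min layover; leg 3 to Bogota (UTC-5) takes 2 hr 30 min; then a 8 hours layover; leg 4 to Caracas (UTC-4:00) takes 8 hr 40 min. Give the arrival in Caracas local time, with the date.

Convert departure to UTC: 8:05 AM + 3:00 = 11:05 AM UTC on Nov 19.
Add 11 hours 44 minutes leg 1 → 10:49 PM UTC.
Add 5 hours and 55 minutes layover in Tehran → 4:44 AM UTC (Nov 20).
Add 10 hours 35 minutes leg 2 → 3:19 PM UTC.
Add 5 hours 18 minutes layover in Anvik Crossing → 8:37 PM UTC.
Add 2 hours 30 minutes leg 3 → 11:07 PM UTC.
Add 8 hours layover in Bogota → 7:07 AM UTC (Nov 21).
Add 8 hours 40 minutes leg 4 → 3:47 PM UTC.
Caracas is UTC−4:00, so local arrival = 3:47 PM − 4:00 = 11:47 AM on Nov 21.

11:47 AM on Nov 21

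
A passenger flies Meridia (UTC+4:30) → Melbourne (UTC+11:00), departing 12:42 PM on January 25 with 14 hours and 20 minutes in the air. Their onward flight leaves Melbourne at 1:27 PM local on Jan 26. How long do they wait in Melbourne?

3 hours 55 minutes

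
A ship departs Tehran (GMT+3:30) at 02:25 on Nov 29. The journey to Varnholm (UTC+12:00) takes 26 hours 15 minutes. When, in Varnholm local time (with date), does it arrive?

13:10 on November 30

Convert departure to UTC: 02:25 − 3:30 = 22:55 UTC on Nov 28.
Add 26 hours and 15 minutes travel time → 01:10 UTC (Nov 30).
Varnholm is UTC+12:00, so local arrival = 01:10 + 12:00 = 13:10 on Nov 30.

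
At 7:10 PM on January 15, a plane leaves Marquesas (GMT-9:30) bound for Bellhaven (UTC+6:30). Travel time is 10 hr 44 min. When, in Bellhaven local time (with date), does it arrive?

9:54 PM on January 16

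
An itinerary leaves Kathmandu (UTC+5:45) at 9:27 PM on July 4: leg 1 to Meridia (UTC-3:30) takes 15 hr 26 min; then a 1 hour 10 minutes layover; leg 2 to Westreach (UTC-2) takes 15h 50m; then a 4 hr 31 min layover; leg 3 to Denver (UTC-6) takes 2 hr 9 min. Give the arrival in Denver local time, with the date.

12:48 AM on July 6

Convert departure to UTC: 9:27 PM − 5:45 = 3:42 PM UTC on Jul 4.
Add 15 hours 26 minutes leg 1 → 7:08 AM UTC (Jul 5).
Add 1 hour and 10 minutes layover in Meridia → 8:18 AM UTC.
Add 15 hours 50 minutes leg 2 → 12:08 AM UTC (Jul 6).
Add 4 hours and 31 minutes layover in Westreach → 4:39 AM UTC.
Add 2 hours and 9 minutes leg 3 → 6:48 AM UTC.
Denver is UTC−6:00, so local arrival = 6:48 AM − 6:00 = 12:48 AM on Jul 6.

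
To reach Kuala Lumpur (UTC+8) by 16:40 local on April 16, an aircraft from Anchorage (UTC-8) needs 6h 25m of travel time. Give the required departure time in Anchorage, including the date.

18:15 on April 15

Target arrival in UTC: 16:40 − 8:00 = 08:40 on Apr 16.
Subtract 6 hours and 25 minutes → departure 02:15 UTC on Apr 16.
Anchorage is UTC−8:00: 02:15 − 8:00 = 18:15 on Apr 15.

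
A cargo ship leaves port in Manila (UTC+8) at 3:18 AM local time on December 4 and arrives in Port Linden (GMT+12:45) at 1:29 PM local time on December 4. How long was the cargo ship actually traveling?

Port Linden is 4:45 ahead of Manila.
Clock-face elapsed time (ignoring zones) is 10 hours 11 minutes.
Actual elapsed = 10 hours 11 minutes − 4:45 = 5 hours 26 minutes.

5 hours 26 minutes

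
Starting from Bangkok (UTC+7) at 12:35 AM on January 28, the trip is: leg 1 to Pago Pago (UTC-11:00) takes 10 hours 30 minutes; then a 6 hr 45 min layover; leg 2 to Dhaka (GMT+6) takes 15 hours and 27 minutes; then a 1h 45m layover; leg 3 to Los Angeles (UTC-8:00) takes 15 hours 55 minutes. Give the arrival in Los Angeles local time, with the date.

Convert departure to UTC: 12:35 AM − 7:00 = 5:35 PM UTC on Jan 27.
Add 10 hours and 30 minutes leg 1 → 4:05 AM UTC (Jan 28).
Add 6 hours 45 minutes layover in Pago Pago → 10:50 AM UTC.
Add 15 hours and 27 minutes leg 2 → 2:17 AM UTC (Jan 29).
Add 1 hour and 45 minutes layover in Dhaka → 4:02 AM UTC.
Add 15 hours 55 minutes leg 3 → 7:57 PM UTC.
Los Angeles is UTC−8:00, so local arrival = 7:57 PM − 8:00 = 11:57 AM on Jan 29.

11:57 AM on Jan 29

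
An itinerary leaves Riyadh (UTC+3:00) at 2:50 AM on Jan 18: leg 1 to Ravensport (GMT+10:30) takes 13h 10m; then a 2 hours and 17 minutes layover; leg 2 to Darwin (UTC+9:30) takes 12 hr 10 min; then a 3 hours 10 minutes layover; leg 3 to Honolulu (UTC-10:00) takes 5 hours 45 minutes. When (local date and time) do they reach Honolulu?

2:22 AM on Jan 19

Convert departure to UTC: 2:50 AM − 3:00 = 11:50 PM UTC on Jan 17.
Add 13 hours and 10 minutes leg 1 → 1:00 PM UTC (Jan 18).
Add 2 hours 17 minutes layover in Ravensport → 3:17 PM UTC.
Add 12 hours 10 minutes leg 2 → 3:27 AM UTC (Jan 19).
Add 3 hours and 10 minutes layover in Darwin → 6:37 AM UTC.
Add 5 hours and 45 minutes leg 3 → 12:22 PM UTC.
Honolulu is UTC−10:00, so local arrival = 12:22 PM − 10:00 = 2:22 AM on Jan 19.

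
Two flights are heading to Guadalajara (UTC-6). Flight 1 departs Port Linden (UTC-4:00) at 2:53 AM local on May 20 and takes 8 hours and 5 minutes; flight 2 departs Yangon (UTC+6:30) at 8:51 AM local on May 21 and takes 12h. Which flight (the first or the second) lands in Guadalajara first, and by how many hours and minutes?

the first, by 23 hours 23 minutes

Flight 1 in UTC: 2:53 AM + 4:00 = 6:53 AM on May 20.
+8 hours and 5 minutes → arrive 2:58 PM UTC on May 20.
Flight 2 in UTC: 8:51 AM − 6:30 = 2:21 AM on May 21.
+12 hours → arrive 2:21 PM UTC on May 21.
Flight 1 lands earlier by 23 hours 23 minutes.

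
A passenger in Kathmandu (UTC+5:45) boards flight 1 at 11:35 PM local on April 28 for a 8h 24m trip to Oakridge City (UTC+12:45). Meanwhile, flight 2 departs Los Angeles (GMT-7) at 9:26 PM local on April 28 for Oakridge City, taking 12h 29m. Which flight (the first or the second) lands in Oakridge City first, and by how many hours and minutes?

the first, by 14 hours 41 minutes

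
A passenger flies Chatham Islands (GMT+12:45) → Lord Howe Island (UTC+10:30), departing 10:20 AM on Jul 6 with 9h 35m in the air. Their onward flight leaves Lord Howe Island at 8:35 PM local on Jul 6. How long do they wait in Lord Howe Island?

2 hours 55 minutes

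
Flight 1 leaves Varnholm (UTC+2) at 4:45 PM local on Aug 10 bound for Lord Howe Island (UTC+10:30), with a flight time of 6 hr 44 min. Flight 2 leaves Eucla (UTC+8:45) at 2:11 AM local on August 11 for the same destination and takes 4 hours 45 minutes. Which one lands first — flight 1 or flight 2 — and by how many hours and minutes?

Flight 1 in UTC: 4:45 PM − 2:00 = 2:45 PM on Aug 10.
+6 hours and 44 minutes → arrive 9:29 PM UTC on Aug 10.
Flight 2 in UTC: 2:11 AM − 8:45 = 5:26 PM on Aug 10.
+4 hours and 45 minutes → arrive 10:11 PM UTC on Aug 10.
Flight 1 lands earlier by 42 minutes.

the first, by 42 minutes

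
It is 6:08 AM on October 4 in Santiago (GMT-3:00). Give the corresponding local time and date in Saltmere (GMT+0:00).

9:08 AM on Oct 4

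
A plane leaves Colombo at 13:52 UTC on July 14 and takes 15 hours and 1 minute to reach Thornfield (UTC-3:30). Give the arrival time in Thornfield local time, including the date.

01:23 on July 15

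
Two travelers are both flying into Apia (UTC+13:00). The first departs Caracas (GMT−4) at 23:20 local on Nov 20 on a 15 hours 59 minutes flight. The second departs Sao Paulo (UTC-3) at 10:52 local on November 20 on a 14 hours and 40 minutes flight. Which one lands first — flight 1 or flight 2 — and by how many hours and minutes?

the second, by 14 hours 47 minutes

Flight 1 in UTC: 23:20 + 4:00 = 03:20 on Nov 21.
+15 hours 59 minutes → arrive 19:19 UTC on Nov 21.
Flight 2 in UTC: 10:52 + 3:00 = 13:52 on Nov 20.
+14 hours 40 minutes → arrive 04:32 UTC on Nov 21.
Flight 2 lands earlier by 14 hours 47 minutes.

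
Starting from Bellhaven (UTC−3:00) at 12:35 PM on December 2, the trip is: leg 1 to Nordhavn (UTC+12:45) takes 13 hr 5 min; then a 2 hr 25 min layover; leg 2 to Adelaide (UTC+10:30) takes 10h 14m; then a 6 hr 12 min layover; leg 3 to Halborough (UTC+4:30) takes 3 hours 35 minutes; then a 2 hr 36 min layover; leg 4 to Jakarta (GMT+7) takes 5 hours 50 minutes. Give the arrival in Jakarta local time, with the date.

Convert departure to UTC: 12:35 PM + 3:00 = 3:35 PM UTC on Dec 2.
Add 13 hours 5 minutes leg 1 → 4:40 AM UTC (Dec 3).
Add 2 hours and 25 minutes layover in Nordhavn → 7:05 AM UTC.
Add 10 hours and 14 minutes leg 2 → 5:19 PM UTC.
Add 6 hours 12 minutes layover in Adelaide → 11:31 PM UTC.
Add 3 hours and 35 minutes leg 3 → 3:06 AM UTC (Dec 4).
Add 2 hours 36 minutes layover in Halborough → 5:42 AM UTC.
Add 5 hours and 50 minutes leg 4 → 11:32 AM UTC.
Jakarta is UTC+7:00, so local arrival = 11:32 AM + 7:00 = 6:32 PM on Dec 4.

6:32 PM on December 4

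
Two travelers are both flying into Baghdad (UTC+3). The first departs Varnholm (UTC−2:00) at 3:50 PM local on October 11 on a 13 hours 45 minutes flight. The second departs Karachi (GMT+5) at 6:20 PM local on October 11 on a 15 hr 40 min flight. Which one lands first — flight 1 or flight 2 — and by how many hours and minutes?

the second, by 2 hours 35 minutes

Flight 1 in UTC: 3:50 PM + 2:00 = 5:50 PM on Oct 11.
+13 hours and 45 minutes → arrive 7:35 AM UTC on Oct 12.
Flight 2 in UTC: 6:20 PM − 5:00 = 1:20 PM on Oct 11.
+15 hours and 40 minutes → arrive 5:00 AM UTC on Oct 12.
Flight 2 lands earlier by 2 hours 35 minutes.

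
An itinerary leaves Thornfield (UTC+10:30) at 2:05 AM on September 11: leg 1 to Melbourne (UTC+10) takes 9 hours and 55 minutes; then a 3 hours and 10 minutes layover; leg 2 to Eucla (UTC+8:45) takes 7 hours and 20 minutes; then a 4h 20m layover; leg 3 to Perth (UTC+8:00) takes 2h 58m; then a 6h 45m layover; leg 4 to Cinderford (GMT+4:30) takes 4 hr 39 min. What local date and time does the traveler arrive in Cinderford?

Convert departure to UTC: 2:05 AM − 10:30 = 3:35 PM UTC on Sep 10.
Add 9 hours and 55 minutes leg 1 → 1:30 AM UTC (Sep 11).
Add 3 hours 10 minutes layover in Melbourne → 4:40 AM UTC.
Add 7 hours and 20 minutes leg 2 → 12:00 PM UTC.
Add 4 hours and 20 minutes layover in Eucla → 4:20 PM UTC.
Add 2 hours 58 minutes leg 3 → 7:18 PM UTC.
Add 6 hours and 45 minutes layover in Perth → 2:03 AM UTC (Sep 12).
Add 4 hours 39 minutes leg 4 → 6:42 AM UTC.
Cinderford is UTC+4:30, so local arrival = 6:42 AM + 4:30 = 11:12 AM on Sep 12.

11:12 AM on September 12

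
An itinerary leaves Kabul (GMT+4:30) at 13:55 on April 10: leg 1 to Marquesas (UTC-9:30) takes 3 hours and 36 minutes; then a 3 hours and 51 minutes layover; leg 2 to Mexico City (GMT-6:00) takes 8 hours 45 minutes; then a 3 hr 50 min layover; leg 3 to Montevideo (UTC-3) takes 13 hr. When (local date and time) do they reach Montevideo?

15:27 on April 11

Convert departure to UTC: 13:55 − 4:30 = 09:25 UTC on Apr 10.
Add 3 hours and 36 minutes leg 1 → 13:01 UTC.
Add 3 hours 51 minutes layover in Marquesas → 16:52 UTC.
Add 8 hours and 45 minutes leg 2 → 01:37 UTC (Apr 11).
Add 3 hours and 50 minutes layover in Mexico City → 05:27 UTC.
Add 13 hours leg 3 → 18:27 UTC.
Montevideo is UTC−3:00, so local arrival = 18:27 − 3:00 = 15:27 on Apr 11.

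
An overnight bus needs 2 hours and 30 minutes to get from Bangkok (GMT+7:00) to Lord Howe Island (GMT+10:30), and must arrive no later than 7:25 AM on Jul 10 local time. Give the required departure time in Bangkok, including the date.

1:25 AM on July 10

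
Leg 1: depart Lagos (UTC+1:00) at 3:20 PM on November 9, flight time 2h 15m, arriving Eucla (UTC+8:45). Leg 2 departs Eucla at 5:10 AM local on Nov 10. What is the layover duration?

3 hours 50 minutes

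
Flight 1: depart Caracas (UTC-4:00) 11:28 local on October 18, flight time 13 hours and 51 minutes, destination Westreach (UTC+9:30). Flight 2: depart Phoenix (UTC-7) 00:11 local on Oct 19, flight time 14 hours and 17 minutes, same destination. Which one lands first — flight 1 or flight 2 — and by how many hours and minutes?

the first, by 16 hours 9 minutes

Flight 1 in UTC: 11:28 + 4:00 = 15:28 on Oct 18.
+13 hours and 51 minutes → arrive 05:19 UTC on Oct 19.
Flight 2 in UTC: 00:11 + 7:00 = 07:11 on Oct 19.
+14 hours and 17 minutes → arrive 21:28 UTC on Oct 19.
Flight 1 lands earlier by 16 hours 9 minutes.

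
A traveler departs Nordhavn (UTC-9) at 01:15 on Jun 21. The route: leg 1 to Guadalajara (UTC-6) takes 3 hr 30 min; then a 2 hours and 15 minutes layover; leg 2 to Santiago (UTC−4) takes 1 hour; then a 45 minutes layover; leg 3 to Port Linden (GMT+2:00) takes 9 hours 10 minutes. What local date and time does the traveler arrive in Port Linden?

04:55 on June 22

Convert departure to UTC: 01:15 + 9:00 = 10:15 UTC on Jun 21.
Add 3 hours 30 minutes leg 1 → 13:45 UTC.
Add 2 hours 15 minutes layover in Guadalajara → 16:00 UTC.
Add 1 hour leg 2 → 17:00 UTC.
Add 45 minutes layover in Santiago → 17:45 UTC.
Add 9 hours and 10 minutes leg 3 → 02:55 UTC (Jun 22).
Port Linden is UTC+2:00, so local arrival = 02:55 + 2:00 = 04:55 on Jun 22.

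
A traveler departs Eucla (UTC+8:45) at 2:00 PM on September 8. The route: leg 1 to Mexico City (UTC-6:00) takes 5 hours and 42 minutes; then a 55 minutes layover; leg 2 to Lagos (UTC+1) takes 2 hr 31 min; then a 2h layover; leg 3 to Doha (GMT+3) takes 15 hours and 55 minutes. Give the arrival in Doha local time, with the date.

11:18 AM on September 9

Convert departure to UTC: 2:00 PM − 8:45 = 5:15 AM UTC on Sep 8.
Add 5 hours 42 minutes leg 1 → 10:57 AM UTC.
Add 55 minutes layover in Mexico City → 11:52 AM UTC.
Add 2 hours 31 minutes leg 2 → 2:23 PM UTC.
Add 2 hours layover in Lagos → 4:23 PM UTC.
Add 15 hours 55 minutes leg 3 → 8:18 AM UTC (Sep 9).
Doha is UTC+3:00, so local arrival = 8:18 AM + 3:00 = 11:18 AM on Sep 9.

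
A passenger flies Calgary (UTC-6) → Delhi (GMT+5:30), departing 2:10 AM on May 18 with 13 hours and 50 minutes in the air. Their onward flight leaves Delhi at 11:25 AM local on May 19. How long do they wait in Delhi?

7 hours 55 minutes

Convert departure to UTC: 2:10 AM + 6:00 = 8:10 AM UTC on May 18.
Add 13 hours and 50 minutes flight time → 10:00 PM UTC.
Delhi is UTC+5:30, so local arrival = 10:00 PM + 5:30 = 3:30 AM on May 19.
Layover = 11:25 AM − 3:30 AM = 7 hours 55 minutes.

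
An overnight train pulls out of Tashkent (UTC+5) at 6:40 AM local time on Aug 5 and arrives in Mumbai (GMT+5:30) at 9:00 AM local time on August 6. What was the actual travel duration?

25 hours 50 minutes

Departure in UTC: 6:40 AM − 5:00 = 1:40 AM on Aug 5.
Arrival in UTC: 9:00 AM − 5:30 = 3:30 AM on Aug 6.
Elapsed = 3:30 AM − 1:40 AM (+1 day) = 25 hours 50 minutes.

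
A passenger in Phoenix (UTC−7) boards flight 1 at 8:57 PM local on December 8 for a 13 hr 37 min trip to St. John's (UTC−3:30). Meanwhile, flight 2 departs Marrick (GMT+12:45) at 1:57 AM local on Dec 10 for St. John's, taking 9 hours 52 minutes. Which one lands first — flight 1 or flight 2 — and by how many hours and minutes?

Flight 1 in UTC: 8:57 PM + 7:00 = 3:57 AM on Dec 9.
+13 hours 37 minutes → arrive 5:34 PM UTC on Dec 9.
Flight 2 in UTC: 1:57 AM − 12:45 = 1:12 PM on Dec 9.
+9 hours and 52 minutes → arrive 11:04 PM UTC on Dec 9.
Flight 1 lands earlier by 5 hours 30 minutes.

the first, by 5 hours 30 minutes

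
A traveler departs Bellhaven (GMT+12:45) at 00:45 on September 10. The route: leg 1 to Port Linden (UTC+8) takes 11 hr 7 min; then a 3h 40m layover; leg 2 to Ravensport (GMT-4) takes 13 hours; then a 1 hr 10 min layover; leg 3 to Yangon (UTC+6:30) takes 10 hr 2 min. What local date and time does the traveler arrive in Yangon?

09:29 on September 11

Convert departure to UTC: 00:45 − 12:45 = 12:00 UTC on Sep 9.
Add 11 hours and 7 minutes leg 1 → 23:07 UTC.
Add 3 hours and 40 minutes layover in Port Linden → 02:47 UTC (Sep 10).
Add 13 hours leg 2 → 15:47 UTC.
Add 1 hour 10 minutes layover in Ravensport → 16:57 UTC.
Add 10 hours and 2 minutes leg 3 → 02:59 UTC (Sep 11).
Yangon is UTC+6:30, so local arrival = 02:59 + 6:30 = 09:29 on Sep 11.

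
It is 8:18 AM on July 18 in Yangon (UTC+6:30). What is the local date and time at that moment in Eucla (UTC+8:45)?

In UTC: 8:18 AM − 6:30 = 1:48 AM on Jul 18.
Eucla is UTC+8:45: 1:48 AM + 8:45 = 10:33 AM on Jul 18.

10:33 AM on July 18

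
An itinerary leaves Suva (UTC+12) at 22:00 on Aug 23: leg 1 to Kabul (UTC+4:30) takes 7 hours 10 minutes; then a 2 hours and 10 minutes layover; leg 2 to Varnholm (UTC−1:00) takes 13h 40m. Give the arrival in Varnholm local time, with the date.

08:00 on Aug 24

Convert departure to UTC: 22:00 − 12:00 = 10:00 UTC on Aug 23.
Add 7 hours 10 minutes leg 1 → 17:10 UTC.
Add 2 hours 10 minutes layover in Kabul → 19:20 UTC.
Add 13 hours and 40 minutes leg 2 → 09:00 UTC (Aug 24).
Varnholm is UTC−1:00, so local arrival = 09:00 − 1:00 = 08:00 on Aug 24.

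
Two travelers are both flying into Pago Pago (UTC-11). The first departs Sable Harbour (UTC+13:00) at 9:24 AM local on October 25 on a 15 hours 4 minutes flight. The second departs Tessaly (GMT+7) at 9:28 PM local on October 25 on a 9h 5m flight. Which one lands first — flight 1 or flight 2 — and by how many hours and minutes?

Flight 1 in UTC: 9:24 AM − 13:00 = 8:24 PM on Oct 24.
+15 hours 4 minutes → arrive 11:28 AM UTC on Oct 25.
Flight 2 in UTC: 9:28 PM − 7:00 = 2:28 PM on Oct 25.
+9 hours and 5 minutes → arrive 11:33 PM UTC on Oct 25.
Flight 1 lands earlier by 12 hours 5 minutes.

the first, by 12 hours 5 minutes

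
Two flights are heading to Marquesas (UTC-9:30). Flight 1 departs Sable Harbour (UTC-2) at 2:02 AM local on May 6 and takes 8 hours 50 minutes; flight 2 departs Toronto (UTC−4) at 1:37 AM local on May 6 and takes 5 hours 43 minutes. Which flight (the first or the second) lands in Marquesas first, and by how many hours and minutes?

the second, by 1 hour 32 minutes

Flight 1 in UTC: 2:02 AM + 2:00 = 4:02 AM on May 6.
+8 hours and 50 minutes → arrive 12:52 PM UTC on May 6.
Flight 2 in UTC: 1:37 AM + 4:00 = 5:37 AM on May 6.
+5 hours 43 minutes → arrive 11:20 AM UTC on May 6.
Flight 2 lands earlier by 1 hour 32 minutes.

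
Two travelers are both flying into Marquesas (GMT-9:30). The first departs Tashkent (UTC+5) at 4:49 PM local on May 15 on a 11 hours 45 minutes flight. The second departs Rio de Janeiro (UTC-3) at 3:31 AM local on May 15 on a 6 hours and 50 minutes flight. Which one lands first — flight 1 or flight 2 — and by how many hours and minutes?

the second, by 10 hours 13 minutes

Flight 1 in UTC: 4:49 PM − 5:00 = 11:49 AM on May 15.
+11 hours 45 minutes → arrive 11:34 PM UTC on May 15.
Flight 2 in UTC: 3:31 AM + 3:00 = 6:31 AM on May 15.
+6 hours and 50 minutes → arrive 1:21 PM UTC on May 15.
Flight 2 lands earlier by 10 hours 13 minutes.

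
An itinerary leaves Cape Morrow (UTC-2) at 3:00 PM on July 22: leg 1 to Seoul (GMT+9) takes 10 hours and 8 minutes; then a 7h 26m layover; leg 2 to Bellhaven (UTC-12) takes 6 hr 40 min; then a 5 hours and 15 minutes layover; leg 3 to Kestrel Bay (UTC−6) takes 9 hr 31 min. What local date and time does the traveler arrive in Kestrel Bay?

Convert departure to UTC: 3:00 PM + 2:00 = 5:00 PM UTC on Jul 22.
Add 10 hours and 8 minutes leg 1 → 3:08 AM UTC (Jul 23).
Add 7 hours 26 minutes layover in Seoul → 10:34 AM UTC.
Add 6 hours 40 minutes leg 2 → 5:14 PM UTC.
Add 5 hours and 15 minutes layover in Bellhaven → 10:29 PM UTC.
Add 9 hours and 31 minutes leg 3 → 8:00 AM UTC (Jul 24).
Kestrel Bay is UTC−6:00, so local arrival = 8:00 AM − 6:00 = 2:00 AM on Jul 24.

2:00 AM on July 24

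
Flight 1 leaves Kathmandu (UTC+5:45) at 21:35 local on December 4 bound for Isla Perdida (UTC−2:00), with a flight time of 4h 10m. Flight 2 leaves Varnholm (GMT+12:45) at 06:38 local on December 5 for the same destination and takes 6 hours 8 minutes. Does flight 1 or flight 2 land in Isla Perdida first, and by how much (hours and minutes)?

Flight 1 in UTC: 21:35 − 5:45 = 15:50 on Dec 4.
+4 hours 10 minutes → arrive 20:00 UTC on Dec 4.
Flight 2 in UTC: 06:38 − 12:45 = 17:53 on Dec 4.
+6 hours 8 minutes → arrive 00:01 UTC on Dec 5.
Flight 1 lands earlier by 4 hours 1 minute.

the first, by 4 hours 1 minute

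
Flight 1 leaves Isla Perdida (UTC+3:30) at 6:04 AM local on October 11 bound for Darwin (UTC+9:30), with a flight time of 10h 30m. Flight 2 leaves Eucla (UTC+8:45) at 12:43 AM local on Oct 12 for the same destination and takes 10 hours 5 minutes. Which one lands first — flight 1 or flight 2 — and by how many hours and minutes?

the first, by 12 hours 59 minutes

Flight 1 in UTC: 6:04 AM − 3:30 = 2:34 AM on Oct 11.
+10 hours 30 minutes → arrive 1:04 PM UTC on Oct 11.
Flight 2 in UTC: 12:43 AM − 8:45 = 3:58 PM on Oct 11.
+10 hours 5 minutes → arrive 2:03 AM UTC on Oct 12.
Flight 1 lands earlier by 12 hours 59 minutes.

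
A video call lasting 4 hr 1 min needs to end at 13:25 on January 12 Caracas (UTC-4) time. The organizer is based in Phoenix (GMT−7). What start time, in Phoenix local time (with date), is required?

06:24 on January 12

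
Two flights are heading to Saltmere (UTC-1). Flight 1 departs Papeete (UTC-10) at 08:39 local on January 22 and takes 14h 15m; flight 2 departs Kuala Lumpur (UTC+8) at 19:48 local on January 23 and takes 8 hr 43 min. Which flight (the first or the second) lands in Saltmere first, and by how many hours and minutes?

Flight 1 in UTC: 08:39 + 10:00 = 18:39 on Jan 22.
+14 hours 15 minutes → arrive 08:54 UTC on Jan 23.
Flight 2 in UTC: 19:48 − 8:00 = 11:48 on Jan 23.
+8 hours 43 minutes → arrive 20:31 UTC on Jan 23.
Flight 1 lands earlier by 11 hours 37 minutes.

the first, by 11 hours 37 minutes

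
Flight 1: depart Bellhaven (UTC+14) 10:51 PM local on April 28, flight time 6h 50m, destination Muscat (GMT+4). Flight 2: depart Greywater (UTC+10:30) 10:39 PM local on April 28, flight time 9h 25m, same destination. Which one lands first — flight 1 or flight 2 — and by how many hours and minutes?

Flight 1 in UTC: 10:51 PM − 14:00 = 8:51 AM on Apr 28.
+6 hours and 50 minutes → arrive 3:41 PM UTC on Apr 28.
Flight 2 in UTC: 10:39 PM − 10:30 = 12:09 PM on Apr 28.
+9 hours and 25 minutes → arrive 9:34 PM UTC on Apr 28.
Flight 1 lands earlier by 5 hours 53 minutes.

the first, by 5 hours 53 minutes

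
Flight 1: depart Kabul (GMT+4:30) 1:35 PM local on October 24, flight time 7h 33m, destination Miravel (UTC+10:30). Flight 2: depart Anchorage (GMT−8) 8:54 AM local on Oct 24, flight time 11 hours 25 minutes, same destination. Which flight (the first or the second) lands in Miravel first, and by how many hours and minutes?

Flight 1 in UTC: 1:35 PM − 4:30 = 9:05 AM on Oct 24.
+7 hours and 33 minutes → arrive 4:38 PM UTC on Oct 24.
Flight 2 in UTC: 8:54 AM + 8:00 = 4:54 PM on Oct 24.
+11 hours 25 minutes → arrive 4:19 AM UTC on Oct 25.
Flight 1 lands earlier by 11 hours 41 minutes.

the first, by 11 hours 41 minutes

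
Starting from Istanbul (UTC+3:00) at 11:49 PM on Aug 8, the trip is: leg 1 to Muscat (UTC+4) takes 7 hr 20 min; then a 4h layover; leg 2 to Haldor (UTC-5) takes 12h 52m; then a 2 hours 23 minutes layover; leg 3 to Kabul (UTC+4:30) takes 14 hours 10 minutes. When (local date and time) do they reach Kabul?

Convert departure to UTC: 11:49 PM − 3:00 = 8:49 PM UTC on Aug 8.
Add 7 hours and 20 minutes leg 1 → 4:09 AM UTC (Aug 9).
Add 4 hours layover in Muscat → 8:09 AM UTC.
Add 12 hours 52 minutes leg 2 → 9:01 PM UTC.
Add 2 hours 23 minutes layover in Haldor → 11:24 PM UTC.
Add 14 hours and 10 minutes leg 3 → 1:34 PM UTC (Aug 10).
Kabul is UTC+4:30, so local arrival = 1:34 PM + 4:30 = 6:04 PM on Aug 10.

6:04 PM on August 10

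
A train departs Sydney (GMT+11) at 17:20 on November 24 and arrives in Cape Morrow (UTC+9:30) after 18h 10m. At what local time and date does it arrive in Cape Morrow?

Convert departure to UTC: 17:20 − 11:00 = 06:20 UTC on Nov 24.
Add 18 hours and 10 minutes travel time → 00:30 UTC (Nov 25).
Cape Morrow is UTC+9:30, so local arrival = 00:30 + 9:30 = 10:00 on Nov 25.

10:00 on November 25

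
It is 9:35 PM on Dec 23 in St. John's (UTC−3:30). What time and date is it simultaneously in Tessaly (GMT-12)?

1:05 PM on December 23

In UTC: 9:35 PM + 3:30 = 1:05 AM on Dec 24.
Tessaly is UTC−12:00: 1:05 AM − 12:00 = 1:05 PM on Dec 23.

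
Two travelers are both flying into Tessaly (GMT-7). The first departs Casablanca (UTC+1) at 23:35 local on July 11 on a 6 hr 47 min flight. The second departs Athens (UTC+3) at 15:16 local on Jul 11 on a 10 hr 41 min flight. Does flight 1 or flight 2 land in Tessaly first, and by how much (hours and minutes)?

the second, by 6 hours 25 minutes

Flight 1 in UTC: 23:35 − 1:00 = 22:35 on Jul 11.
+6 hours and 47 minutes → arrive 05:22 UTC on Jul 12.
Flight 2 in UTC: 15:16 − 3:00 = 12:16 on Jul 11.
+10 hours and 41 minutes → arrive 22:57 UTC on Jul 11.
Flight 2 lands earlier by 6 hours 25 minutes.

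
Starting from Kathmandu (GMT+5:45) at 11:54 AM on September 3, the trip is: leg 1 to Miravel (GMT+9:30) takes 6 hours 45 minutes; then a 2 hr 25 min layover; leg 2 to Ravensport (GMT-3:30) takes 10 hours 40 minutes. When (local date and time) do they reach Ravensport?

Convert departure to UTC: 11:54 AM − 5:45 = 6:09 AM UTC on Sep 3.
Add 6 hours and 45 minutes leg 1 → 12:54 PM UTC.
Add 2 hours 25 minutes layover in Miravel → 3:19 PM UTC.
Add 10 hours and 40 minutes leg 2 → 1:59 AM UTC (Sep 4).
Ravensport is UTC−3:30, so local arrival = 1:59 AM − 3:30 = 10:29 PM on Sep 3.

10:29 PM on Sep 3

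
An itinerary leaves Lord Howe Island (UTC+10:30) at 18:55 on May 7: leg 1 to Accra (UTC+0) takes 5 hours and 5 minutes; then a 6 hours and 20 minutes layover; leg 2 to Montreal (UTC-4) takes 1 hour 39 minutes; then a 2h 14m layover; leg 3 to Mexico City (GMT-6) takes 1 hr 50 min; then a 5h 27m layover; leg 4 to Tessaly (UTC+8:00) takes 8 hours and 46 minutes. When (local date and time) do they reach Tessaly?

23:46 on May 8

Convert departure to UTC: 18:55 − 10:30 = 08:25 UTC on May 7.
Add 5 hours and 5 minutes leg 1 → 13:30 UTC.
Add 6 hours 20 minutes layover in Accra → 19:50 UTC.
Add 1 hour 39 minutes leg 2 → 21:29 UTC.
Add 2 hours and 14 minutes layover in Montreal → 23:43 UTC.
Add 1 hour and 50 minutes leg 3 → 01:33 UTC (May 8).
Add 5 hours and 27 minutes layover in Mexico City → 07:00 UTC.
Add 8 hours and 46 minutes leg 4 → 15:46 UTC.
Tessaly is UTC+8:00, so local arrival = 15:46 + 8:00 = 23:46 on May 8.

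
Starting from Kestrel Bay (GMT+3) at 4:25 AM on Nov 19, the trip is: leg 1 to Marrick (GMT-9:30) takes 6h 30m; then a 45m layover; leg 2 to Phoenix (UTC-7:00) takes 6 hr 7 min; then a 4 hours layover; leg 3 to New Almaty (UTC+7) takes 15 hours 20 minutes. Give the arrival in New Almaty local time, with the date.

5:07 PM on November 20

Convert departure to UTC: 4:25 AM − 3:00 = 1:25 AM UTC on Nov 19.
Add 6 hours and 30 minutes leg 1 → 7:55 AM UTC.
Add 45 minutes layover in Marrick → 8:40 AM UTC.
Add 6 hours and 7 minutes leg 2 → 2:47 PM UTC.
Add 4 hours layover in Phoenix → 6:47 PM UTC.
Add 15 hours and 20 minutes leg 3 → 10:07 AM UTC (Nov 20).
New Almaty is UTC+7:00, so local arrival = 10:07 AM + 7:00 = 5:07 PM on Nov 20.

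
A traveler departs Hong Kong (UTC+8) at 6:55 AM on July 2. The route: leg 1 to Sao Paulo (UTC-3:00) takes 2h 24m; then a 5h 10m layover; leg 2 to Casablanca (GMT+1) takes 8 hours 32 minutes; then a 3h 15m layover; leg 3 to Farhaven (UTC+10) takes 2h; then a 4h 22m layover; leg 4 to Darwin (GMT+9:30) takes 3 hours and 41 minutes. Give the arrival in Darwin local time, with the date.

1:49 PM on July 3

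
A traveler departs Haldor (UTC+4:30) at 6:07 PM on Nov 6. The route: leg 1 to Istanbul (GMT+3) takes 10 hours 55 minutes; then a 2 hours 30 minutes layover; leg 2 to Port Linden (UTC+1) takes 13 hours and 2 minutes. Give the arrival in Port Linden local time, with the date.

5:04 PM on November 7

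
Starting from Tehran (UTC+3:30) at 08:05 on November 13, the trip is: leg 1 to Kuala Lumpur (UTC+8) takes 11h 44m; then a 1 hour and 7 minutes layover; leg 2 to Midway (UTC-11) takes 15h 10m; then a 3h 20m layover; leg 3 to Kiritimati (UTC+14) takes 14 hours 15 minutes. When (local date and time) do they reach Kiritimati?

16:11 on November 15

Convert departure to UTC: 08:05 − 3:30 = 04:35 UTC on Nov 13.
Add 11 hours 44 minutes leg 1 → 16:19 UTC.
Add 1 hour and 7 minutes layover in Kuala Lumpur → 17:26 UTC.
Add 15 hours and 10 minutes leg 2 → 08:36 UTC (Nov 14).
Add 3 hours and 20 minutes layover in Midway → 11:56 UTC.
Add 14 hours and 15 minutes leg 3 → 02:11 UTC (Nov 15).
Kiritimati is UTC+14:00, so local arrival = 02:11 + 14:00 = 16:11 on Nov 15.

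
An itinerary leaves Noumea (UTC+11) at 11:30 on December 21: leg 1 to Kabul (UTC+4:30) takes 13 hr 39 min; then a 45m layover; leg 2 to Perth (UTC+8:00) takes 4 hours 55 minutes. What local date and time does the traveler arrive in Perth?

Convert departure to UTC: 11:30 − 11:00 = 00:30 UTC on Dec 21.
Add 13 hours 39 minutes leg 1 → 14:09 UTC.
Add 45 minutes layover in Kabul → 14:54 UTC.
Add 4 hours 55 minutes leg 2 → 19:49 UTC.
Perth is UTC+8:00, so local arrival = 19:49 + 8:00 = 03:49 on Dec 22.

03:49 on December 22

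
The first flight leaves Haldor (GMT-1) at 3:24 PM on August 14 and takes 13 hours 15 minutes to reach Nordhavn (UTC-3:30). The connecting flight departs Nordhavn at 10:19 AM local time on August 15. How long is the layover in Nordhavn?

8 hours 10 minutes

Convert departure to UTC: 3:24 PM + 1:00 = 4:24 PM UTC on Aug 14.
Add 13 hours 15 minutes flight time → 5:39 AM UTC (Aug 15).
Nordhavn is UTC−3:30, so local arrival = 5:39 AM − 3:30 = 2:09 AM on Aug 15.
Layover = 10:19 AM − 2:09 AM = 8 hours 10 minutes.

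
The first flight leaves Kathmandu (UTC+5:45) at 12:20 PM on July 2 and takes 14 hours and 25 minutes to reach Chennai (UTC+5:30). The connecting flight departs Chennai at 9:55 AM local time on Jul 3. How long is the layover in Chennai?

Convert departure to UTC: 12:20 PM − 5:45 = 6:35 AM UTC on Jul 2.
Add 14 hours 25 minutes flight time → 9:00 PM UTC.
Chennai is UTC+5:30, so local arrival = 9:00 PM + 5:30 = 2:30 AM on Jul 3.
Layover = 9:55 AM − 2:30 AM = 7 hours 25 minutes.

7 hours 25 minutes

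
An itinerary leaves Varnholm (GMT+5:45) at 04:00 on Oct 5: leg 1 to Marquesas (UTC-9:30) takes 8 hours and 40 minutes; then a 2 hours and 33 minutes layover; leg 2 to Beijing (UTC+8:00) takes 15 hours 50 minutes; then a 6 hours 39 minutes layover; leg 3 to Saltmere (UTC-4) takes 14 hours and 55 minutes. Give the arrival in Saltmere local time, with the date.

Convert departure to UTC: 04:00 − 5:45 = 22:15 UTC on Oct 4.
Add 8 hours and 40 minutes leg 1 → 06:55 UTC (Oct 5).
Add 2 hours 33 minutes layover in Marquesas → 09:28 UTC.
Add 15 hours 50 minutes leg 2 → 01:18 UTC (Oct 6).
Add 6 hours and 39 minutes layover in Beijing → 07:57 UTC.
Add 14 hours 55 minutes leg 3 → 22:52 UTC.
Saltmere is UTC−4:00, so local arrival = 22:52 − 4:00 = 18:52 on Oct 6.

18:52 on Oct 6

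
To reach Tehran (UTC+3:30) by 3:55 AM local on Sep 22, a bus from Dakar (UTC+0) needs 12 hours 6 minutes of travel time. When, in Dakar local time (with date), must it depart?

Target arrival in UTC: 3:55 AM − 3:30 = 12:25 AM on Sep 22.
Subtract 12 hours 6 minutes → departure 12:19 PM UTC on Sep 21.
Dakar is UTC+0, so departure is 12:19 PM on Sep 21.

12:19 PM on Sep 21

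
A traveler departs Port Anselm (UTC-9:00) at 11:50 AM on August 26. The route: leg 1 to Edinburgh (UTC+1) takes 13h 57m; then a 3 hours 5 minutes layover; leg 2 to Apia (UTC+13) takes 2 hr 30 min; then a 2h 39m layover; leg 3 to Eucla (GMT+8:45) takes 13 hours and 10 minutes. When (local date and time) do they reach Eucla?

4:56 PM on August 28

Convert departure to UTC: 11:50 AM + 9:00 = 8:50 PM UTC on Aug 26.
Add 13 hours 57 minutes leg 1 → 10:47 AM UTC (Aug 27).
Add 3 hours and 5 minutes layover in Edinburgh → 1:52 PM UTC.
Add 2 hours 30 minutes leg 2 → 4:22 PM UTC.
Add 2 hours and 39 minutes layover in Apia → 7:01 PM UTC.
Add 13 hours and 10 minutes leg 3 → 8:11 AM UTC (Aug 28).
Eucla is UTC+8:45, so local arrival = 8:11 AM + 8:45 = 4:56 PM on Aug 28.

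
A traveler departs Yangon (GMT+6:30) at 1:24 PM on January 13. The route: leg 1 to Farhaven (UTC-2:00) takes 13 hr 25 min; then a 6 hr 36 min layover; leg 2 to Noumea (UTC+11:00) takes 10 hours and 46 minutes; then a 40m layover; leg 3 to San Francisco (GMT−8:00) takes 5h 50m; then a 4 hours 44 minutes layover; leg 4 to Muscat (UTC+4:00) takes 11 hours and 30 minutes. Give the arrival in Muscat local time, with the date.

Convert departure to UTC: 1:24 PM − 6:30 = 6:54 AM UTC on Jan 13.
Add 13 hours and 25 minutes leg 1 → 8:19 PM UTC.
Add 6 hours and 36 minutes layover in Farhaven → 2:55 AM UTC (Jan 14).
Add 10 hours and 46 minutes leg 2 → 1:41 PM UTC.
Add 40 minutes layover in Noumea → 2:21 PM UTC.
Add 5 hours 50 minutes leg 3 → 8:11 PM UTC.
Add 4 hours 44 minutes layover in San Francisco → 12:55 AM UTC (Jan 15).
Add 11 hours 30 minutes leg 4 → 12:25 PM UTC.
Muscat is UTC+4:00, so local arrival = 12:25 PM + 4:00 = 4:25 PM on Jan 15.

4:25 PM on January 15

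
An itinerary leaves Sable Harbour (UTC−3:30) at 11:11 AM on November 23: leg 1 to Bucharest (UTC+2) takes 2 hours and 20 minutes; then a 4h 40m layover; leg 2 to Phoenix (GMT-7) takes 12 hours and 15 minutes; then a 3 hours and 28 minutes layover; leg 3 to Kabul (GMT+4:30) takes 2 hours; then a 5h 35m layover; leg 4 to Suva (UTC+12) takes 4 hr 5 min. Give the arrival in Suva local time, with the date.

1:04 PM on November 25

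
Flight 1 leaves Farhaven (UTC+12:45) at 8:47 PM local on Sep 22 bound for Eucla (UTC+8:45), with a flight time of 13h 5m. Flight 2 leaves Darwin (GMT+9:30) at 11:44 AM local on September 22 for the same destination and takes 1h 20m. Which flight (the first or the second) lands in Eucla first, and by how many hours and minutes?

the second, by 17 hours 33 minutes

Flight 1 in UTC: 8:47 PM − 12:45 = 8:02 AM on Sep 22.
+13 hours and 5 minutes → arrive 9:07 PM UTC on Sep 22.
Flight 2 in UTC: 11:44 AM − 9:30 = 2:14 AM on Sep 22.
+1 hour and 20 minutes → arrive 3:34 AM UTC on Sep 22.
Flight 2 lands earlier by 17 hours 33 minutes.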